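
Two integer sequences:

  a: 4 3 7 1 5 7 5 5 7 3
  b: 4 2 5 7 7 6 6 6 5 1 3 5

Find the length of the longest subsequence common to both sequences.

Match 4 at a[1]=b[1], 7 at a[3]=b[4], 7 at a[6]=b[5], 5 at a[7]=b[9], 5 at a[8]=b[12] — 5 values in the same relative order in both. Since dp[10][12] = 5, nothing longer is possible.

5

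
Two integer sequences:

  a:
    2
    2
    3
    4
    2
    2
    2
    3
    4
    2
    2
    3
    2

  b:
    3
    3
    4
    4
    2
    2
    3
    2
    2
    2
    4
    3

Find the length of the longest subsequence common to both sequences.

8

One common subsequence of length 8: 2 [1,5], then 2 [2,6], then 3 [3,7], then 2 [5,8], then 2 [6,9], then 2 [7,10], then 4 [9,11], then 3 [12,12]. dp[13][12] = 8 confirms this is the maximum.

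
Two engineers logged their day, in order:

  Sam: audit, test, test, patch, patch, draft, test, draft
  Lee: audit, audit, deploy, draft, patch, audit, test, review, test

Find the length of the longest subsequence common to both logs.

Taking audit (Sam #1, Lee #6); then test (Sam #2, Lee #7); then test (Sam #7, Lee #9) gives a common subsequence of length 3. dp[8][9] = 3 confirms this is the maximum.

3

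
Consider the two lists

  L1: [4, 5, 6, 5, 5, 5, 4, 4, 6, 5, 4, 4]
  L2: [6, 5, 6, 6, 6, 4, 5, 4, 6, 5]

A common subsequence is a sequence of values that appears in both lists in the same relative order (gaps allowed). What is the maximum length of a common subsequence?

Let dp[i][j] be the LCS length of the first i values of L1 and the first j values of L2. dp[i][j] = dp[i-1][j-1]+1 when the i-th and j-th values match, else max(dp[i-1][j], dp[i][j-1]).
    ·  6  5  6  6  6  4  5  4  6  5
 ·  0  0  0  0  0  0  0  0  0  0  0
 4  0  0  0  0  0  0  1  1  1  1  1
 5  0  0  1  1  1  1  1  2  2  2  2
 6  0  1  1  2  2  2  2  2  2  3  3
 5  0  1  2  2  2  2  2  3  3  3  4
 5  0  1  2  2  2  2  2  3  3  3  4
 5  0  1  2  2  2  2  2  3  3  3  4
 4  0  1  2  2  2  2  3  3  4  4  4
 4  0  1  2  2  2  2  3  3  4  4  4
 6  0  1  2  3  3  3  3  3  4  5  5
 5  0  1  2  3  3  3  3  4  4  5  6
 4  0  1  2  3  3  3  4  4  5  5  6
 4  0  1  2  3  3  3  4  4  5  5  6
dp[12][10] = 6. One LCS (by backtracking along matches): 5, 6, 5, 4, 6, 5.

6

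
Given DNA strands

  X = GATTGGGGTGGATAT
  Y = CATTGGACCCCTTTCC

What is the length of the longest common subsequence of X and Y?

Taking A at X[2]=Y[2], T at X[3]=Y[3], T at X[4]=Y[4], G at X[5]=Y[5], G at X[6]=Y[6], T at X[9]=Y[12], T at X[13]=Y[13], T at X[15]=Y[14] gives a common subsequence of length 8. The LCS DP gives dp[15][16] = 8, so this is optimal.

8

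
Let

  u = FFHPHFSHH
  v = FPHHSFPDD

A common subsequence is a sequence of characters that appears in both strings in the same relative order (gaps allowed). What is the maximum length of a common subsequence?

Let dp[i][j] be the LCS length of the first i characters of u and the first j characters of v. dp[i][j] = dp[i-1][j-1]+1 when the i-th and j-th characters match, else max(dp[i-1][j], dp[i][j-1]).
    ·  F  P  H  H  S  F  P  D  D
 ·  0  0  0  0  0  0  0  0  0  0
 F  0  1  1  1  1  1  1  1  1  1
 F  0  1  1  1  1  1  2  2  2  2
 H  0  1  1  2  2  2  2  2  2  2
 P  0  1  2  2  2  2  2  3  3  3
 H  0  1  2  3  3  3  3  3  3  3
 F  0  1  2  3  3  3  4  4  4  4
 S  0  1  2  3  3  4  4  4  4  4
 H  0  1  2  3  4  4  4  4  4  4
 H  0  1  2  3  4  4  4  4  4  4
dp[9][9] = 4. One LCS (by backtracking along matches): FHHF.

4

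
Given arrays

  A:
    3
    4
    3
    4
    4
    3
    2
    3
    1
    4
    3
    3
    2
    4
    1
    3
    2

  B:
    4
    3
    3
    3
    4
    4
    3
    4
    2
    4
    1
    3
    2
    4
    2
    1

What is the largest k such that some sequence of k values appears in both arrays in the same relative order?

One common subsequence of length 11: 3 at A[1]=B[3]; then 3 at A[3]=B[4]; then 4 at A[4]=B[5]; then 4 at A[5]=B[6]; then 3 at A[6]=B[7]; then 2 at A[7]=B[9]; then 1 at A[9]=B[11]; then 3 at A[12]=B[12]; then 2 at A[13]=B[13]; then 4 at A[14]=B[14]; then 1 at A[15]=B[16]. The LCS DP gives dp[17][16] = 11, so this is optimal.

11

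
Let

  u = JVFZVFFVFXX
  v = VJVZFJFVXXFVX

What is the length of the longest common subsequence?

Let dp[i][j] be the LCS length of the first i characters of u and the first j characters of v. dp[i][j] = dp[i-1][j-1]+1 when the i-th and j-th characters match, else max(dp[i-1][j], dp[i][j-1]).
    ·  V  J  V  Z  F  J  F  V  X  X  F  V  X
 ·  0  0  0  0  0  0  0  0  0  0  0  0  0  0
 J  0  0  1  1  1  1  1  1  1  1  1  1  1  1
 V  0  1  1  2  2  2  2  2  2  2  2  2  2  2
 F  0  1  1  2  2  3  3  3  3  3  3  3  3  3
 Z  0  1  1  2  3  3  3  3  3  3  3  3  3  3
 V  0  1  1  2  3  3  3  3  4  4  4  4  4  4
 F  0  1  1  2  3  4  4  4  4  4  4  5  5  5
 F  0  1  1  2  3  4  4  5  5  5  5  5  5  5
 V  0  1  1  2  3  4  4  5  6  6  6  6  6  6
 F  0  1  1  2  3  4  4  5  6  6  6  7  7  7
 X  0  1  1  2  3  4  4  5  6  7  7  7  7  8
 X  0  1  1  2  3  4  4  5  6  7  8  8  8  8
dp[11][13] = 8. One LCS (by backtracking along matches): JVZFFVFX.

8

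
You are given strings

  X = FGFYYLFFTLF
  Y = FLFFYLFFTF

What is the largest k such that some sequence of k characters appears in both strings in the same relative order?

Pick F (X #1, Y #3); then F (X #3, Y #4); then Y (X #5, Y #5); then L (X #6, Y #6); then F (X #7, Y #7); then F (X #8, Y #8); then T (X #9, Y #9); then F (X #11, Y #10); all 8 characters appear in both, in order. Since dp[11][10] = 8, nothing longer is possible.

8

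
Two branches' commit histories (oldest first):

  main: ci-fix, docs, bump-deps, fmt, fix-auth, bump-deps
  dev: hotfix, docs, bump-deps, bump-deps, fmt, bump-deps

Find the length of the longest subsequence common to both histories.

4

Taking docs [2,2] → bump-deps [3,4] → fmt [4,5] → bump-deps [6,6] gives a common subsequence of length 4. dp[6][6] = 4 confirms this is the maximum.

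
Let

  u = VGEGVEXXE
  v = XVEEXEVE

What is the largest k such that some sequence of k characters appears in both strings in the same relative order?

Let dp[i][j] be the LCS length of the first i characters of u and the first j characters of v. dp[i][j] = dp[i-1][j-1]+1 when the i-th and j-th characters match, else max(dp[i-1][j], dp[i][j-1]).
    ·  X  V  E  E  X  E  V  E
 ·  0  0  0  0  0  0  0  0  0
 V  0  0  1  1  1  1  1  1  1
 G  0  0  1  1  1  1  1  1  1
 E  0  0  1  2  2  2  2  2  2
 G  0  0  1  2  2  2  2  2  2
 V  0  0  1  2  2  2  2  3  3
 E  0  0  1  2  3  3  3  3  4
 X  0  1  1  2  3  4  4  4  4
 X  0  1  1  2  3  4  4  4  4
 E  0  1  1  2  3  4  5  5  5
dp[9][8] = 5. One LCS (by backtracking along matches): VEEXE.

5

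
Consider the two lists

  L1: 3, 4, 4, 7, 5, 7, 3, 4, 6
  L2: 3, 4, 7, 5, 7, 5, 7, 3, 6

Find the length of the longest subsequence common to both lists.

7

Pick 3 [1,1] → 4 [2,2] → 7 [4,5] → 5 [5,6] → 7 [6,7] → 3 [7,8] → 6 [9,9]; all 7 values appear in both, in order. Since dp[9][9] = 7, nothing longer is possible.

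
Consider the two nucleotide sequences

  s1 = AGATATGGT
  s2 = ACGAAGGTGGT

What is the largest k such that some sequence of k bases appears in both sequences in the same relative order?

Taking A (s1 #1, s2 #1) → G (s1 #2, s2 #3) → A (s1 #3, s2 #4) → A (s1 #5, s2 #5) → T (s1 #6, s2 #8) → G (s1 #7, s2 #9) → G (s1 #8, s2 #10) → T (s1 #9, s2 #11) gives a common subsequence of length 8, and the DP table's final entry dp[9][11] is also 8, so no common subsequence is longer.

8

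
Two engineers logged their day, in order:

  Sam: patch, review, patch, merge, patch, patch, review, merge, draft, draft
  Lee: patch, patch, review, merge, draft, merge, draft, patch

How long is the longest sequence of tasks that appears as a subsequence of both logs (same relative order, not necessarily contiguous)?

6

Pick patch at Sam[5]=Lee[1], patch at Sam[6]=Lee[2], review at Sam[7]=Lee[3], merge at Sam[8]=Lee[4], draft at Sam[9]=Lee[5], draft at Sam[10]=Lee[7]; all 6 tasks appear in both, in order. The LCS DP gives dp[10][8] = 6, so this is optimal.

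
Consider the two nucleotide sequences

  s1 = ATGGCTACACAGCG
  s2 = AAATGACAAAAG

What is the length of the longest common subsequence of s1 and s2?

Match A [1,3] → T [2,4] → G [3,5] → C [5,7] → A [7,9] → A [9,10] → A [11,11] → G [14,12] — 8 bases in the same relative order in both. Since dp[14][12] = 8, nothing longer is possible.

8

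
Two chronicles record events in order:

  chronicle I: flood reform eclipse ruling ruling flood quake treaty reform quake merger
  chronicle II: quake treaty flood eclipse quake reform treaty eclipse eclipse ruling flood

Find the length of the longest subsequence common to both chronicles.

Match flood at chronicle I[1]=chronicle II[3]; then reform at chronicle I[2]=chronicle II[6]; then eclipse at chronicle I[3]=chronicle II[9]; then ruling at chronicle I[5]=chronicle II[10]; then flood at chronicle I[6]=chronicle II[11] — 5 events in the same relative order in both. dp[11][11] = 5 confirms this is the maximum.

5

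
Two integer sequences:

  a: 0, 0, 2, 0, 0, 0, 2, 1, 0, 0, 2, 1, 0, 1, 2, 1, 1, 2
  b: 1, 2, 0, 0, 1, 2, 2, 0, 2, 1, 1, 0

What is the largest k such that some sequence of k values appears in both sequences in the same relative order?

9

Pick 2 [3,2] → 0 [4,3] → 0 [5,4] → 2 [7,6] → 2 [11,7] → 0 [13,8] → 2 [15,9] → 1 [16,10] → 1 [17,11]; all 9 values appear in both, in order. Since dp[18][12] = 9, nothing longer is possible.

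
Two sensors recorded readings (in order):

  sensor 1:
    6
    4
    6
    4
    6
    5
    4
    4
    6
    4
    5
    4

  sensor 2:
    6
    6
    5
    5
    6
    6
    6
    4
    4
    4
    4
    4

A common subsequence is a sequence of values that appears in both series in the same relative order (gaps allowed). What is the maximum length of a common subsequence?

7

Match 6 at sensor 1[1]=sensor 2[6], 6 at sensor 1[3]=sensor 2[7], 4 at sensor 1[4]=sensor 2[8], 4 at sensor 1[7]=sensor 2[9], 4 at sensor 1[8]=sensor 2[10], 4 at sensor 1[10]=sensor 2[11], 4 at sensor 1[12]=sensor 2[12] — 7 values in the same relative order in both. Since dp[12][12] = 7, nothing longer is possible.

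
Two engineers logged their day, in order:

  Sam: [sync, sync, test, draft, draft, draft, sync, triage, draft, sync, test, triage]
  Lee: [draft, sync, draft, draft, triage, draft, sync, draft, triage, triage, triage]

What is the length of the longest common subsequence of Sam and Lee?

7

Match sync at Sam[2]=Lee[2], then draft at Sam[4]=Lee[3], then draft at Sam[5]=Lee[4], then draft at Sam[6]=Lee[6], then sync at Sam[7]=Lee[7], then triage at Sam[8]=Lee[10], then triage at Sam[12]=Lee[11] — 7 tasks in the same relative order in both. The LCS DP gives dp[12][11] = 7, so this is optimal.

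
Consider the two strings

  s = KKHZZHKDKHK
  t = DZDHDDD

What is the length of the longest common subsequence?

3

Let dp[i][j] be the LCS length of the first i characters of s and the first j characters of t. dp[i][j] = dp[i-1][j-1]+1 when the i-th and j-th characters match, else max(dp[i-1][j], dp[i][j-1]).
    ·  D  Z  D  H  D  D  D
 ·  0  0  0  0  0  0  0  0
 K  0  0  0  0  0  0  0  0
 K  0  0  0  0  0  0  0  0
 H  0  0  0  0  1  1  1  1
 Z  0  0  1  1  1  1  1  1
 Z  0  0  1  1  1  1  1  1
 H  0  0  1  1  2  2  2  2
 K  0  0  1  1  2  2  2  2
 D  0  1  1  2  2  3  3  3
 K  0  1  1  2  2  3  3  3
 H  0  1  1  2  3  3  3  3
 K  0  1  1  2  3  3  3  3
dp[11][7] = 3. One LCS (by backtracking along matches): ZHD.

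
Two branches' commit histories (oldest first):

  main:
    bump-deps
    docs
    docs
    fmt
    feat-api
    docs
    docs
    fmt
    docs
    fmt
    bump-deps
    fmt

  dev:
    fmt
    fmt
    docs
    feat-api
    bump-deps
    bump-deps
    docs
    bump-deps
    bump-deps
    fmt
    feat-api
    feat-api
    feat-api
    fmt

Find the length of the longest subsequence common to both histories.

Match bump-deps (main #1, dev #6), then docs (main #2, dev #7), then fmt (main #4, dev #10), then feat-api (main #5, dev #13), then fmt (main #12, dev #14) — 5 commits in the same relative order in both, and the DP table's final entry dp[12][14] is also 5, so no common subsequence is longer.

5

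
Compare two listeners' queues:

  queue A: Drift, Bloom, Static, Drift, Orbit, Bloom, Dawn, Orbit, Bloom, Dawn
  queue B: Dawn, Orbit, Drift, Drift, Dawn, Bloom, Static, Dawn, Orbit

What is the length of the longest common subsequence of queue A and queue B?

5

One common subsequence of length 5: Drift at queue A[1]=queue B[4], then Bloom at queue A[2]=queue B[6], then Static at queue A[3]=queue B[7], then Dawn at queue A[7]=queue B[8], then Orbit at queue A[8]=queue B[9]. dp[10][9] = 5 confirms this is the maximum.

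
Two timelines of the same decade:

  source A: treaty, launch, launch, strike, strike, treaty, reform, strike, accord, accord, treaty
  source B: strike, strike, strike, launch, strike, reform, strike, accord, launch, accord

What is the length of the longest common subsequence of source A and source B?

One common subsequence of length 6: launch (source A #3, source B #4), then strike (source A #5, source B #5), then reform (source A #7, source B #6), then strike (source A #8, source B #7), then accord (source A #9, source B #8), then accord (source A #10, source B #10). The LCS DP gives dp[11][10] = 6, so this is optimal.

6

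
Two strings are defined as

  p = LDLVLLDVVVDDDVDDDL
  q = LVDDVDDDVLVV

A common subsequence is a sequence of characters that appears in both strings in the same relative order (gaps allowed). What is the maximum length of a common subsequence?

9

Match L (p #1, q #1), then D (p #2, q #3), then D (p #7, q #4), then V (p #10, q #5), then D (p #11, q #6), then D (p #12, q #7), then D (p #13, q #8), then V (p #14, q #9), then L (p #18, q #10) — 9 characters in the same relative order in both, and the DP table's final entry dp[18][12] is also 9, so no common subsequence is longer.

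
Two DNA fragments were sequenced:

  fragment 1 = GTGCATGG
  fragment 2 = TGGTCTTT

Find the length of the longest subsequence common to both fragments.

4

Match G [1,3]; then T [2,4]; then C [4,5]; then T [6,8] — 4 bases in the same relative order in both, and the DP table's final entry dp[8][8] is also 4, so no common subsequence is longer.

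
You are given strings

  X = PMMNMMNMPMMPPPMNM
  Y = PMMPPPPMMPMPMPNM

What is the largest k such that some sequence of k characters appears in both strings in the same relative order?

11

One common subsequence of length 11: P (X #1, Y #1); then M (X #2, Y #2); then M (X #3, Y #3); then M (X #5, Y #8); then M (X #6, Y #9); then M (X #8, Y #11); then P (X #9, Y #12); then M (X #11, Y #13); then P (X #14, Y #14); then N (X #16, Y #15); then M (X #17, Y #16). Since dp[17][16] = 11, nothing longer is possible.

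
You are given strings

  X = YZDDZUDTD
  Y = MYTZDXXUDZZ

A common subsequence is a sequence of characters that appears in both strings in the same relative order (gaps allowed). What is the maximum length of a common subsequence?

5

Taking Y at X[1]=Y[2], Z at X[2]=Y[4], D at X[3]=Y[5], D at X[4]=Y[9], Z at X[5]=Y[11] gives a common subsequence of length 5, and the DP table's final entry dp[9][11] is also 5, so no common subsequence is longer.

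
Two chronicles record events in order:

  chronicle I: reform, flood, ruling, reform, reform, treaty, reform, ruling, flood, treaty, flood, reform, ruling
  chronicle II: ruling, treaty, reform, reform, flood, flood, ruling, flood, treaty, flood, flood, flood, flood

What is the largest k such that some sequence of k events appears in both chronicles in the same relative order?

7

Pick ruling [3,1], then reform [4,3], then reform [5,4], then ruling [8,7], then flood [9,8], then treaty [10,9], then flood [11,13]; all 7 events appear in both, in order, and the DP table's final entry dp[13][13] is also 7, so no common subsequence is longer.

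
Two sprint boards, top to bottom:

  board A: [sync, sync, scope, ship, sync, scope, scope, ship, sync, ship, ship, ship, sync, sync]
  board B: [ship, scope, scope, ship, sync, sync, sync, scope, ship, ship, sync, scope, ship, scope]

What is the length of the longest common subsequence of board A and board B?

Taking ship (board A #4, board B #1), scope (board A #6, board B #2), scope (board A #7, board B #3), ship (board A #8, board B #4), sync (board A #9, board B #7), ship (board A #10, board B #9), ship (board A #11, board B #10), ship (board A #12, board B #13) gives a common subsequence of length 8. Since dp[14][14] = 8, nothing longer is possible.

8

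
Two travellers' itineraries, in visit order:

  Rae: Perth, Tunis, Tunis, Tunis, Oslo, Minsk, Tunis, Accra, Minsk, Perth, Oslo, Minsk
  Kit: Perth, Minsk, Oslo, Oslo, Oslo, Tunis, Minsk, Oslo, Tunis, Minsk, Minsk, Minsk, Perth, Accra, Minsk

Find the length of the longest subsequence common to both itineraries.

Pick Perth (Rae #1, Kit #1) → Tunis (Rae #2, Kit #6) → Tunis (Rae #3, Kit #9) → Minsk (Rae #6, Kit #11) → Minsk (Rae #9, Kit #12) → Perth (Rae #10, Kit #13) → Minsk (Rae #12, Kit #15); all 7 stops appear in both, in order. dp[12][15] = 7 confirms this is the maximum.

7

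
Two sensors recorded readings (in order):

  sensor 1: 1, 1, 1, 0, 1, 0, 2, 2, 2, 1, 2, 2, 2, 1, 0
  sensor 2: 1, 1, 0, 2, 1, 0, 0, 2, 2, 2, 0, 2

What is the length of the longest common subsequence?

9

Match 1 [1,1] → 1 [2,2] → 1 [3,5] → 0 [4,6] → 0 [6,7] → 2 [7,8] → 2 [8,9] → 2 [9,10] → 2 [13,12] — 9 values in the same relative order in both, and the DP table's final entry dp[15][12] is also 9, so no common subsequence is longer.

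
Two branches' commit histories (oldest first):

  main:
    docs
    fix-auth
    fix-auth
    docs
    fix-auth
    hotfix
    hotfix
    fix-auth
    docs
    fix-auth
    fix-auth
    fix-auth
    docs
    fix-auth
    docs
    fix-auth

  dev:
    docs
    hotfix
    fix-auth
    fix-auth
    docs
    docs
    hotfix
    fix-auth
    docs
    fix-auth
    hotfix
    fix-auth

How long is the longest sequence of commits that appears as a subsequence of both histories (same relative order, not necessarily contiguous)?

9

Taking docs (main #1, dev #1), then fix-auth (main #2, dev #3), then fix-auth (main #3, dev #4), then docs (main #4, dev #6), then hotfix (main #7, dev #7), then fix-auth (main #8, dev #8), then docs (main #9, dev #9), then fix-auth (main #10, dev #10), then fix-auth (main #16, dev #12) gives a common subsequence of length 9. Since dp[16][12] = 9, nothing longer is possible.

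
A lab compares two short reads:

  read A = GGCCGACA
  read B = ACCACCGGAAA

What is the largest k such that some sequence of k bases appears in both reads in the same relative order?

Let dp[i][j] be the LCS length of the first i bases of read A and the first j bases of read B. dp[i][j] = dp[i-1][j-1]+1 when the i-th and j-th bases match, else max(dp[i-1][j], dp[i][j-1]).
    ·  A  C  C  A  C  C  G  G  A  A  A
 ·  0  0  0  0  0  0  0  0  0  0  0  0
 G  0  0  0  0  0  0  0  1  1  1  1  1
 G  0  0  0  0  0  0  0  1  2  2  2  2
 C  0  0  1  1  1  1  1  1  2  2  2  2
 C  0  0  1  2  2  2  2  2  2  2  2  2
 G  0  0  1  2  2  2  2  3  3  3  3  3
 A  0  1  1  2  3  3  3  3  3  4  4  4
 C  0  1  2  2  3  4  4  4  4  4  4  4
 A  0  1  2  2  3  4  4  4  4  5  5  5
dp[8][11] = 5. One LCS (by backtracking along matches): CCGAA.

5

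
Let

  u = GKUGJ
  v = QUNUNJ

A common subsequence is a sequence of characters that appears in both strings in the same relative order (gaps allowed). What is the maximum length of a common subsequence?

2

Taking U (u #3, v #4), then J (u #5, v #6) gives a common subsequence of length 2. dp[5][6] = 2 confirms this is the maximum.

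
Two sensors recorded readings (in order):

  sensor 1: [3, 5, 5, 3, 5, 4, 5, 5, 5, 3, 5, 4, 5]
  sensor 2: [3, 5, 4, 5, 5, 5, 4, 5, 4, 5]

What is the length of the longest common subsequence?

9

One common subsequence of length 9: 3 (sensor 1 #4, sensor 2 #1), then 5 (sensor 1 #5, sensor 2 #2), then 4 (sensor 1 #6, sensor 2 #3), then 5 (sensor 1 #7, sensor 2 #4), then 5 (sensor 1 #8, sensor 2 #5), then 5 (sensor 1 #9, sensor 2 #6), then 5 (sensor 1 #11, sensor 2 #8), then 4 (sensor 1 #12, sensor 2 #9), then 5 (sensor 1 #13, sensor 2 #10), and the DP table's final entry dp[13][10] is also 9, so no common subsequence is longer.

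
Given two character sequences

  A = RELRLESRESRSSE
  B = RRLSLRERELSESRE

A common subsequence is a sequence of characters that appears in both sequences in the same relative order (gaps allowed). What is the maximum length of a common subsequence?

10

Pick R [1,1], R [4,2], L [5,3], S [7,4], R [8,6], E [9,7], R [11,8], S [12,11], S [13,13], E [14,15]; all 10 characters appear in both, in order, and the DP table's final entry dp[14][15] is also 10, so no common subsequence is longer.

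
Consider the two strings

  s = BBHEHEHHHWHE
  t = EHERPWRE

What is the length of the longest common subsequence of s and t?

Pick E (s #4, t #1) → H (s #5, t #2) → E (s #6, t #3) → W (s #10, t #6) → E (s #12, t #8); all 5 characters appear in both, in order. The LCS DP gives dp[12][8] = 5, so this is optimal.

5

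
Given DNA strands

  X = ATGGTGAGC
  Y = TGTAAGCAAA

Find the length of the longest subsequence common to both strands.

6

Taking T (X #2, Y #1), G (X #4, Y #2), T (X #5, Y #3), A (X #7, Y #5), G (X #8, Y #6), C (X #9, Y #7) gives a common subsequence of length 6. dp[9][10] = 6 confirms this is the maximum.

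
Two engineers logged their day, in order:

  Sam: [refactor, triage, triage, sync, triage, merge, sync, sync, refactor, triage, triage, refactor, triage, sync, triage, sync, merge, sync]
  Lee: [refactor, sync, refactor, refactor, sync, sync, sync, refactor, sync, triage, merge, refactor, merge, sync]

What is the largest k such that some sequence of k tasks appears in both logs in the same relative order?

9

Match refactor [1,4], then sync [4,5], then sync [7,6], then sync [8,7], then refactor [9,8], then triage [10,10], then refactor [12,12], then merge [17,13], then sync [18,14] — 9 tasks in the same relative order in both. The LCS DP gives dp[18][14] = 9, so this is optimal.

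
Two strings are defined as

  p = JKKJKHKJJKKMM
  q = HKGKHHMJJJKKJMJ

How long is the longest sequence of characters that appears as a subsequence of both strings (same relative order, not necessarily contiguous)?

8

One common subsequence of length 8: K [2,2] → K [3,4] → J [4,8] → J [8,9] → J [9,10] → K [10,11] → K [11,12] → M [12,14]. Since dp[13][15] = 8, nothing longer is possible.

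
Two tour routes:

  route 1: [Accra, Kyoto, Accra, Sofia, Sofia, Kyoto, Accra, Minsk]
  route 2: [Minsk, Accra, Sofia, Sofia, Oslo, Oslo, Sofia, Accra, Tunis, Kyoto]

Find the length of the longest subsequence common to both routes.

Match Accra at route 1[1]=route 2[2], then Sofia at route 1[4]=route 2[4], then Sofia at route 1[5]=route 2[7], then Kyoto at route 1[6]=route 2[10] — 4 stops in the same relative order in both. The LCS DP gives dp[8][10] = 4, so this is optimal.

4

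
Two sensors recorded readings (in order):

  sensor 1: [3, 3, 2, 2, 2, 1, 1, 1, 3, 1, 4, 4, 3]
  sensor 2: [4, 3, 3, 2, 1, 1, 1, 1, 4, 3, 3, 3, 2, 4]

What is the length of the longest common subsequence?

Match 3 [1,2]; then 3 [2,3]; then 2 [5,4]; then 1 [6,5]; then 1 [7,6]; then 1 [8,7]; then 1 [10,8]; then 4 [11,9]; then 4 [12,14] — 9 values in the same relative order in both. dp[13][14] = 9 confirms this is the maximum.

9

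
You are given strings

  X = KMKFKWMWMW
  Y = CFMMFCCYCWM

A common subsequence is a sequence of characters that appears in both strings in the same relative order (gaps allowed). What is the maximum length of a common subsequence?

Let dp[i][j] be the LCS length of the first i characters of X and the first j characters of Y. dp[i][j] = dp[i-1][j-1]+1 when the i-th and j-th characters match, else max(dp[i-1][j], dp[i][j-1]).
    ·  C  F  M  M  F  C  C  Y  C  W  M
 ·  0  0  0  0  0  0  0  0  0  0  0  0
 K  0  0  0  0  0  0  0  0  0  0  0  0
 M  0  0  0  1  1  1  1  1  1  1  1  1
 K  0  0  0  1  1  1  1  1  1  1  1  1
 F  0  0  1  1  1  2  2  2  2  2  2  2
 K  0  0  1  1  1  2  2  2  2  2  2  2
 W  0  0  1  1  1  2  2  2  2  2  3  3
 M  0  0  1  2  2  2  2  2  2  2  3  4
 W  0  0  1  2  2  2  2  2  2  2  3  4
 M  0  0  1  2  3  3  3  3  3  3  3  4
 W  0  0  1  2  3  3  3  3  3  3  4  4
dp[10][11] = 4. One LCS (by backtracking along matches): MFWM.

4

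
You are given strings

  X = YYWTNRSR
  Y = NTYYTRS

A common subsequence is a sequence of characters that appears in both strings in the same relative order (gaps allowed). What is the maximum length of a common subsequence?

Taking Y [1,3]; then Y [2,4]; then T [4,5]; then R [6,6]; then S [7,7] gives a common subsequence of length 5. Since dp[8][7] = 5, nothing longer is possible.

5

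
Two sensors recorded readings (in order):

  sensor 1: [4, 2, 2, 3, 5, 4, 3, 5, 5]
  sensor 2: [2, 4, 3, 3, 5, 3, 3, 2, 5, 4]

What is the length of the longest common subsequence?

5

Pick 4 (sensor 1 #1, sensor 2 #2); then 3 (sensor 1 #4, sensor 2 #4); then 5 (sensor 1 #5, sensor 2 #5); then 3 (sensor 1 #7, sensor 2 #7); then 5 (sensor 1 #8, sensor 2 #9); all 5 values appear in both, in order. The LCS DP gives dp[9][10] = 5, so this is optimal.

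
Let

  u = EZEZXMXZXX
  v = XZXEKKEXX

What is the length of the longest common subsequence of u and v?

Pick E [1,4], E [3,7], X [9,8], X [10,9]; all 4 characters appear in both, in order. Since dp[10][9] = 4, nothing longer is possible.

4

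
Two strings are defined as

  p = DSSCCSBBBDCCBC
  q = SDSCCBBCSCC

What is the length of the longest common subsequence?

Taking D (p #1, q #2) → S (p #3, q #3) → C (p #4, q #4) → C (p #5, q #5) → B (p #8, q #6) → B (p #9, q #7) → C (p #11, q #8) → C (p #12, q #10) → C (p #14, q #11) gives a common subsequence of length 9. dp[14][11] = 9 confirms this is the maximum.

9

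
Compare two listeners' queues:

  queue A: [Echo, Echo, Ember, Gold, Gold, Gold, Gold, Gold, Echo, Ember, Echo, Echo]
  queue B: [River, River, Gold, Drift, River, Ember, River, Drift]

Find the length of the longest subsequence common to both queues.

Taking Gold (queue A #4, queue B #3) → Ember (queue A #10, queue B #6) gives a common subsequence of length 2. The LCS DP gives dp[12][8] = 2, so this is optimal.

2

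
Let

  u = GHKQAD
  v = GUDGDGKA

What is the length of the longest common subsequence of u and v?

3

One common subsequence of length 3: G (u #1, v #6), then K (u #3, v #7), then A (u #5, v #8), and the DP table's final entry dp[6][8] is also 3, so no common subsequence is longer.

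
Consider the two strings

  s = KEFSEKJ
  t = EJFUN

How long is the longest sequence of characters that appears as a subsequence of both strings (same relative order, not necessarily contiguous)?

Taking E at s[2]=t[1], F at s[3]=t[3] gives a common subsequence of length 2. The LCS DP gives dp[7][5] = 2, so this is optimal.

2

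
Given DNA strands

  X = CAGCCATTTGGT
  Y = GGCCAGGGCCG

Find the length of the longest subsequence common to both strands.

Taking C (X #1, Y #4) → A (X #2, Y #5) → G (X #3, Y #8) → C (X #4, Y #9) → C (X #5, Y #10) → G (X #11, Y #11) gives a common subsequence of length 6. dp[12][11] = 6 confirms this is the maximum.

6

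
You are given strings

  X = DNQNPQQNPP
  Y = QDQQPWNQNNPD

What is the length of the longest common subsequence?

One common subsequence of length 6: D [1,2], N [2,7], Q [3,8], N [4,9], N [8,10], P [9,11]. dp[10][12] = 6 confirms this is the maximum.

6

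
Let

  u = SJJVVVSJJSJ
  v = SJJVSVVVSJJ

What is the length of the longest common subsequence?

Let dp[i][j] be the LCS length of the first i characters of u and the first j characters of v. dp[i][j] = dp[i-1][j-1]+1 when the i-th and j-th characters match, else max(dp[i-1][j], dp[i][j-1]).
    ·  S  J  J  V  S  V  V  V  S  J  J
 ·  0  0  0  0  0  0  0  0  0  0  0  0
 S  0  1  1  1  1  1  1  1  1  1  1  1
 J  0  1  2  2  2  2  2  2  2  2  2  2
 J  0  1  2  3  3  3  3  3  3  3  3  3
 V  0  1  2  3  4  4  4  4  4  4  4  4
 V  0  1  2  3  4  4  5  5  5  5  5  5
 V  0  1  2  3  4  4  5  6  6  6  6  6
 S  0  1  2  3  4  5  5  6  6  7  7  7
 J  0  1  2  3  4  5  5  6  6  7  8  8
 J  0  1  2  3  4  5  5  6  6  7  8  9
 S  0  1  2  3  4  5  5  6  6  7  8  9
 J  0  1  2  3  4  5  5  6  6  7  8  9
dp[11][11] = 9. One LCS (by backtracking along matches): SJJVVVSJJ.

9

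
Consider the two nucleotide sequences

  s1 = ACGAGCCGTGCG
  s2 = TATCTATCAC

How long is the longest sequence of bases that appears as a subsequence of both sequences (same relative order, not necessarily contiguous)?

5

Pick A [1,2] → C [2,4] → A [4,6] → C [6,8] → C [11,10]; all 5 bases appear in both, in order. The LCS DP gives dp[12][10] = 5, so this is optimal.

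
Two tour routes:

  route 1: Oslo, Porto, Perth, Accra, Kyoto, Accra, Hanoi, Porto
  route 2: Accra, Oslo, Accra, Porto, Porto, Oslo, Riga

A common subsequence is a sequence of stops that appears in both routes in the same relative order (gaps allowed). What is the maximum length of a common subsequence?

One common subsequence of length 3: Oslo [1,2], Porto [2,4], Porto [8,5], and the DP table's final entry dp[8][7] is also 3, so no common subsequence is longer.

3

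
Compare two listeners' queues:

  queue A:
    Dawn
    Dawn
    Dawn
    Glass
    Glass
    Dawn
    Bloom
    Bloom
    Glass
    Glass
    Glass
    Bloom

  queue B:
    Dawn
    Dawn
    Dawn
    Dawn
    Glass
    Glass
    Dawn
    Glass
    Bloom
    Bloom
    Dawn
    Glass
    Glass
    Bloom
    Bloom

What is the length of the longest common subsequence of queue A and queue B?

11

Taking Dawn at queue A[1]=queue B[2] → Dawn at queue A[2]=queue B[3] → Dawn at queue A[3]=queue B[4] → Glass at queue A[4]=queue B[5] → Glass at queue A[5]=queue B[6] → Dawn at queue A[6]=queue B[7] → Bloom at queue A[7]=queue B[9] → Bloom at queue A[8]=queue B[10] → Glass at queue A[9]=queue B[12] → Glass at queue A[10]=queue B[13] → Bloom at queue A[12]=queue B[15] gives a common subsequence of length 11. The LCS DP gives dp[12][15] = 11, so this is optimal.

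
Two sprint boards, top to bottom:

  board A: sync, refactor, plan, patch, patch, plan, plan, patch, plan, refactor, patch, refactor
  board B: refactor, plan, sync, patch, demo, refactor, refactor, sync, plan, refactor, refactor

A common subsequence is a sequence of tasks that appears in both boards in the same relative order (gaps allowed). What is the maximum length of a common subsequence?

6

Match refactor (board A #2, board B #1), plan (board A #3, board B #2), patch (board A #4, board B #4), plan (board A #9, board B #9), refactor (board A #10, board B #10), refactor (board A #12, board B #11) — 6 tasks in the same relative order in both. dp[12][11] = 6 confirms this is the maximum.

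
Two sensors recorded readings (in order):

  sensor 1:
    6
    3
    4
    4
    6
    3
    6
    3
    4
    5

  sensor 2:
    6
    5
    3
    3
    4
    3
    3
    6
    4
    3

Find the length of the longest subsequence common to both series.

Let dp[i][j] be the LCS length of the first i values of sensor 1 and the first j values of sensor 2. dp[i][j] = dp[i-1][j-1]+1 when the i-th and j-th values match, else max(dp[i-1][j], dp[i][j-1]).
    ·  6  5  3  3  4  3  3  6  4  3
 ·  0  0  0  0  0  0  0  0  0  0  0
 6  0  1  1  1  1  1  1  1  1  1  1
 3  0  1  1  2  2  2  2  2  2  2  2
 4  0  1  1  2  2  3  3  3  3  3  3
 4  0  1  1  2  2  3  3  3  3  4  4
 6  0  1  1  2  2  3  3  3  4  4  4
 3  0  1  1  2  3  3  4  4  4  4  5
 6  0  1  1  2  3  3  4  4  5  5  5
 3  0  1  1  2  3  3  4  5  5  5  6
 4  0  1  1  2  3  4  4  5  5  6  6
 5  0  1  2  2  3  4  4  5  5  6  6
dp[10][10] = 6. One LCS (by backtracking along matches): 6, 3, 4, 3, 6, 3.

6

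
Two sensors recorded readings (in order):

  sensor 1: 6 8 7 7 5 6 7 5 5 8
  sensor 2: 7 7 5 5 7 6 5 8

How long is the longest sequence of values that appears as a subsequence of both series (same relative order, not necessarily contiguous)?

6

Match 7 [3,1], then 7 [4,2], then 5 [5,4], then 6 [6,6], then 5 [9,7], then 8 [10,8] — 6 values in the same relative order in both. Since dp[10][8] = 6, nothing longer is possible.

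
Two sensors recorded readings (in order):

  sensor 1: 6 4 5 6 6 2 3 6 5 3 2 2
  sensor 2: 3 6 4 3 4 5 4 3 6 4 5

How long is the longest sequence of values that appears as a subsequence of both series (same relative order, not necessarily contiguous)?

6

Pick 6 (sensor 1 #1, sensor 2 #2), then 4 (sensor 1 #2, sensor 2 #5), then 5 (sensor 1 #3, sensor 2 #6), then 3 (sensor 1 #7, sensor 2 #8), then 6 (sensor 1 #8, sensor 2 #9), then 5 (sensor 1 #9, sensor 2 #11); all 6 values appear in both, in order. Since dp[12][11] = 6, nothing longer is possible.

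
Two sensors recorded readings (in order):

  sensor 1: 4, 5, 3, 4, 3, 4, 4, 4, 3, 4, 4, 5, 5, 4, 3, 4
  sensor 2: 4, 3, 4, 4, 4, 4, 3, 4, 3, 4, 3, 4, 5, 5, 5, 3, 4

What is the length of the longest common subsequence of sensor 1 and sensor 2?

One common subsequence of length 13: 4 at sensor 1[1]=sensor 2[1], then 3 at sensor 1[3]=sensor 2[2], then 4 at sensor 1[4]=sensor 2[4], then 4 at sensor 1[6]=sensor 2[5], then 4 at sensor 1[7]=sensor 2[6], then 4 at sensor 1[8]=sensor 2[8], then 3 at sensor 1[9]=sensor 2[9], then 4 at sensor 1[10]=sensor 2[10], then 4 at sensor 1[11]=sensor 2[12], then 5 at sensor 1[12]=sensor 2[14], then 5 at sensor 1[13]=sensor 2[15], then 3 at sensor 1[15]=sensor 2[16], then 4 at sensor 1[16]=sensor 2[17]. Since dp[16][17] = 13, nothing longer is possible.

13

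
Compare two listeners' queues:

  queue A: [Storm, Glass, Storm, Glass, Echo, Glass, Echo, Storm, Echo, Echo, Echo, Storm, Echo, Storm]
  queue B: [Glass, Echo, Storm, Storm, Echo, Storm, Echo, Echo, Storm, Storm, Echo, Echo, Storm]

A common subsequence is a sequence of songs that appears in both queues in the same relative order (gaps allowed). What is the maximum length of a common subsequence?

9

Taking Storm at queue A[1]=queue B[3]; then Storm at queue A[3]=queue B[4]; then Echo at queue A[7]=queue B[5]; then Storm at queue A[8]=queue B[6]; then Echo at queue A[9]=queue B[7]; then Echo at queue A[10]=queue B[8]; then Echo at queue A[11]=queue B[11]; then Echo at queue A[13]=queue B[12]; then Storm at queue A[14]=queue B[13] gives a common subsequence of length 9. Since dp[14][13] = 9, nothing longer is possible.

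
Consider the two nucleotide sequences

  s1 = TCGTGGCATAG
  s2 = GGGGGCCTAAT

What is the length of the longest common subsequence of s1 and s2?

Let dp[i][j] be the LCS length of the first i bases of s1 and the first j bases of s2. dp[i][j] = dp[i-1][j-1]+1 when the i-th and j-th bases match, else max(dp[i-1][j], dp[i][j-1]).
    ·  G  G  G  G  G  C  C  T  A  A  T
 ·  0  0  0  0  0  0  0  0  0  0  0  0
 T  0  0  0  0  0  0  0  0  1  1  1  1
 C  0  0  0  0  0  0  1  1  1  1  1  1
 G  0  1  1  1  1  1  1  1  1  1  1  1
 T  0  1  1  1  1  1  1  1  2  2  2  2
 G  0  1  2  2  2  2  2  2  2  2  2  2
 G  0  1  2  3  3  3  3  3  3  3  3  3
 C  0  1  2  3  3  3  4  4  4  4  4  4
 A  0  1  2  3  3  3  4  4  4  5  5  5
 T  0  1  2  3  3  3  4  4  5  5  5  6
 A  0  1  2  3  3  3  4  4  5  6  6  6
 G  0  1  2  3  4  4  4  4  5  6  6  6
dp[11][11] = 6. One LCS (by backtracking along matches): GGGCAT.

6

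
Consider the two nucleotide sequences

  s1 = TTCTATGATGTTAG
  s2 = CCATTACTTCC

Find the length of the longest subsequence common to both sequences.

6

Pick C (s1 #3, s2 #2), then T (s1 #4, s2 #4), then T (s1 #6, s2 #5), then A (s1 #8, s2 #6), then T (s1 #9, s2 #8), then T (s1 #11, s2 #9); all 6 bases appear in both, in order. The LCS DP gives dp[14][11] = 6, so this is optimal.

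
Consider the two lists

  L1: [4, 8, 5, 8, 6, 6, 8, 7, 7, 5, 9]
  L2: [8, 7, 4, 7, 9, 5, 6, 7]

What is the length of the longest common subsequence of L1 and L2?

4

One common subsequence of length 4: 4 (L1 #1, L2 #3), then 5 (L1 #3, L2 #6), then 6 (L1 #6, L2 #7), then 7 (L1 #9, L2 #8), and the DP table's final entry dp[11][8] is also 4, so no common subsequence is longer.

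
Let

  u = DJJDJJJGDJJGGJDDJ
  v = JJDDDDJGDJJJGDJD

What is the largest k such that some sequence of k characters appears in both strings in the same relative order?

11

Match J [2,1], then J [3,2], then D [4,6], then J [7,7], then G [8,8], then D [9,9], then J [10,11], then J [11,12], then G [12,13], then J [14,15], then D [16,16] — 11 characters in the same relative order in both, and the DP table's final entry dp[17][16] is also 11, so no common subsequence is longer.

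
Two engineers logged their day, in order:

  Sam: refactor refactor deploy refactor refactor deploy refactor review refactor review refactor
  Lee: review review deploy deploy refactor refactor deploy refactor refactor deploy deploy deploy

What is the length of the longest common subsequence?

6

Match refactor [1,5] → refactor [2,6] → deploy [3,7] → refactor [4,8] → refactor [5,9] → deploy [6,12] — 6 tasks in the same relative order in both. The LCS DP gives dp[11][12] = 6, so this is optimal.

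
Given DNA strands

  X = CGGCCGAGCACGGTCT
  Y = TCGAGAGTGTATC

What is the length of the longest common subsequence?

Match C (X #5, Y #2) → G (X #6, Y #3) → A (X #7, Y #4) → G (X #8, Y #5) → A (X #10, Y #6) → G (X #12, Y #7) → G (X #13, Y #9) → T (X #14, Y #12) → C (X #15, Y #13) — 9 bases in the same relative order in both. dp[16][13] = 9 confirms this is the maximum.

9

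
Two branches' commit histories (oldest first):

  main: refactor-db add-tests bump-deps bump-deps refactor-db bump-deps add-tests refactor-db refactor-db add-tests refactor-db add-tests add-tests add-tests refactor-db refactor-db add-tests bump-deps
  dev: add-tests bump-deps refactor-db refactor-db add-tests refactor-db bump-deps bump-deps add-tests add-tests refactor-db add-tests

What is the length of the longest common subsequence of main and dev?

Match add-tests (main #2, dev #1) → bump-deps (main #6, dev #2) → refactor-db (main #8, dev #3) → refactor-db (main #9, dev #4) → add-tests (main #10, dev #5) → refactor-db (main #11, dev #6) → add-tests (main #13, dev #9) → add-tests (main #14, dev #10) → refactor-db (main #16, dev #11) → add-tests (main #17, dev #12) — 10 commits in the same relative order in both. dp[18][12] = 10 confirms this is the maximum.

10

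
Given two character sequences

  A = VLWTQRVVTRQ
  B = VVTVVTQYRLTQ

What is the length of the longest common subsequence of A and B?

7

Let dp[i][j] be the LCS length of the first i characters of A and the first j characters of B. dp[i][j] = dp[i-1][j-1]+1 when the i-th and j-th characters match, else max(dp[i-1][j], dp[i][j-1]).
    ·  V  V  T  V  V  T  Q  Y  R  L  T  Q
 ·  0  0  0  0  0  0  0  0  0  0  0  0  0
 V  0  1  1  1  1  1  1  1  1  1  1  1  1
 L  0  1  1  1  1  1  1  1  1  1  2  2  2
 W  0  1  1  1  1  1  1  1  1  1  2  2  2
 T  0  1  1  2  2  2  2  2  2  2  2  3  3
 Q  0  1  1  2  2  2  2  3  3  3  3  3  4
 R  0  1  1  2  2  2  2  3  3  4  4  4  4
 V  0  1  2  2  3  3  3  3  3  4  4  4  4
 V  0  1  2  2  3  4  4  4  4  4  4  4  4
 T  0  1  2  3  3  4  5  5  5  5  5  5  5
 R  0  1  2  3  3  4  5  5  5  6  6  6  6
 Q  0  1  2  3  3  4  5  6  6  6  6  6  7
dp[11][12] = 7. One LCS (by backtracking along matches): VTVVTRQ.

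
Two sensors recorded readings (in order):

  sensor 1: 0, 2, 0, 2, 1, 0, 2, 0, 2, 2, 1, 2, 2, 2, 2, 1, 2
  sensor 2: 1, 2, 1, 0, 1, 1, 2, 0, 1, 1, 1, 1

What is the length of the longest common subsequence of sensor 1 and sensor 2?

One common subsequence of length 7: 2 at sensor 1[2]=sensor 2[2], 0 at sensor 1[3]=sensor 2[4], 1 at sensor 1[5]=sensor 2[6], 2 at sensor 1[7]=sensor 2[7], 0 at sensor 1[8]=sensor 2[8], 1 at sensor 1[11]=sensor 2[11], 1 at sensor 1[16]=sensor 2[12]. The LCS DP gives dp[17][12] = 7, so this is optimal.

7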